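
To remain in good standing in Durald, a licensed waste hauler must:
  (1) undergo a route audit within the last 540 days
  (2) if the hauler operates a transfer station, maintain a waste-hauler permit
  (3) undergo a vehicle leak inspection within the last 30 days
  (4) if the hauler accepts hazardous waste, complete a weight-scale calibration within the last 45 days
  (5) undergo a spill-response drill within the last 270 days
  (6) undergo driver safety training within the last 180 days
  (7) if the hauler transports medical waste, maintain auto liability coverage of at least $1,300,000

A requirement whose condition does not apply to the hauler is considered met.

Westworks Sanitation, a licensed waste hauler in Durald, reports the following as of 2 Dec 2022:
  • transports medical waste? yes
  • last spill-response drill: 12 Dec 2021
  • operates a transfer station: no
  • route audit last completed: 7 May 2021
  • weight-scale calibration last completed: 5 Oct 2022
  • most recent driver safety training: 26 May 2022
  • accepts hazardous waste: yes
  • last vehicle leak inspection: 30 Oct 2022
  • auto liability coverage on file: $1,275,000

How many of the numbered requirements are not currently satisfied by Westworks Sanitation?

1. route audit 574 days ago vs limit 540 → not met
2. condition 'operates a transfer station' does not hold → requirement n/a → met
3. vehicle leak inspection 33 days ago vs limit 30 → not met
4. condition 'accepts hazardous waste' holds; weight-scale calibration 58 days ago vs limit 45 → not met
5. spill-response drill 355 days ago vs limit 270 → not met
6. driver safety training 190 days ago vs limit 180 → not met
7. condition 'transports medical waste' holds; auto liability coverage $1,275,000 < $1,300,000 → not met
Not met: 6 of 7

6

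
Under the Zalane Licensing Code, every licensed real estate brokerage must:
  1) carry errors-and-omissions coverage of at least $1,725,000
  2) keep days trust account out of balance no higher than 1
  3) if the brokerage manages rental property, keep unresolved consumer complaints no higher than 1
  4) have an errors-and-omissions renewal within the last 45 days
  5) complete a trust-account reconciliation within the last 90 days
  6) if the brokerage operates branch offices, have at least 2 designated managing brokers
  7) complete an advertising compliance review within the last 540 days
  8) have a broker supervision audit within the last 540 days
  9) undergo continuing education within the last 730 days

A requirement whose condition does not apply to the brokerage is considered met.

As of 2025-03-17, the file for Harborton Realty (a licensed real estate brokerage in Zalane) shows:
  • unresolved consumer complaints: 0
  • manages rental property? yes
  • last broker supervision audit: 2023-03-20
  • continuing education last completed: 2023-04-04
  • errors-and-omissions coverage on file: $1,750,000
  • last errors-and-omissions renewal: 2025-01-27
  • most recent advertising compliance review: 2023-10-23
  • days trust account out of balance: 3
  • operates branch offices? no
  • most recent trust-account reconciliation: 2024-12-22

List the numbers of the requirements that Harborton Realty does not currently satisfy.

1. errors-and-omissions coverage $1,750,000 ≥ $1,725,000 → met
2. days trust account out of balance 3 > 1 → not met
3. condition 'manages rental property' holds; unresolved consumer complaints 0 ≤ 1 → met
4. errors-and-omissions renewal 49 days ago vs limit 45 → not met
5. trust-account reconciliation 85 days ago vs limit 90 → met
6. condition 'operates branch offices' does not hold → requirement n/a → met
7. advertising compliance review 511 days ago vs limit 540 → met
8. broker supervision audit 728 days ago vs limit 540 → not met
9. continuing education 713 days ago vs limit 730 → met
Not met: 2, 4, 8

2, 4, 8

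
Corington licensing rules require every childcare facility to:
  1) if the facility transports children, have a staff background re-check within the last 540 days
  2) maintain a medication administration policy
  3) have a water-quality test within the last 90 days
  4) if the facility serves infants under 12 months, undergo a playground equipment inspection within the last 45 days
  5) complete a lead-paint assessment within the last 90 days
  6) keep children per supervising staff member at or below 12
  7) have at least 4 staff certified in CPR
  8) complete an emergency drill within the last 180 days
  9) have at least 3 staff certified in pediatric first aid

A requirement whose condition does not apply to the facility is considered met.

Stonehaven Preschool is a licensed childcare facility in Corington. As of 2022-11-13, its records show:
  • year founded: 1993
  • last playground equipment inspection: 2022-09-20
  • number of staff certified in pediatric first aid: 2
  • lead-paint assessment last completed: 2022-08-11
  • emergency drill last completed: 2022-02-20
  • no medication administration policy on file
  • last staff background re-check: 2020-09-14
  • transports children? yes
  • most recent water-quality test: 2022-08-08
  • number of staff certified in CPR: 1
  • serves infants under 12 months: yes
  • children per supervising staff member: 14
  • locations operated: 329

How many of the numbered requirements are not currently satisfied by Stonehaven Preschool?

1. condition 'transports children' holds; staff background re-check 790 days ago vs limit 540 → not met
2. medication administration policy absent → not met
3. water-quality test 97 days ago vs limit 90 → not met
4. condition 'serves infants under 12 months' holds; playground equipment inspection 54 days ago vs limit 45 → not met
5. lead-paint assessment 94 days ago vs limit 90 → not met
6. children per supervising staff member 14 > 12 → not met
7. staff certified in CPR 1 < 4 → not met
8. emergency drill 266 days ago vs limit 180 → not met
9. staff certified in pediatric first aid 2 < 3 → not met
Not met: 9 of 9

9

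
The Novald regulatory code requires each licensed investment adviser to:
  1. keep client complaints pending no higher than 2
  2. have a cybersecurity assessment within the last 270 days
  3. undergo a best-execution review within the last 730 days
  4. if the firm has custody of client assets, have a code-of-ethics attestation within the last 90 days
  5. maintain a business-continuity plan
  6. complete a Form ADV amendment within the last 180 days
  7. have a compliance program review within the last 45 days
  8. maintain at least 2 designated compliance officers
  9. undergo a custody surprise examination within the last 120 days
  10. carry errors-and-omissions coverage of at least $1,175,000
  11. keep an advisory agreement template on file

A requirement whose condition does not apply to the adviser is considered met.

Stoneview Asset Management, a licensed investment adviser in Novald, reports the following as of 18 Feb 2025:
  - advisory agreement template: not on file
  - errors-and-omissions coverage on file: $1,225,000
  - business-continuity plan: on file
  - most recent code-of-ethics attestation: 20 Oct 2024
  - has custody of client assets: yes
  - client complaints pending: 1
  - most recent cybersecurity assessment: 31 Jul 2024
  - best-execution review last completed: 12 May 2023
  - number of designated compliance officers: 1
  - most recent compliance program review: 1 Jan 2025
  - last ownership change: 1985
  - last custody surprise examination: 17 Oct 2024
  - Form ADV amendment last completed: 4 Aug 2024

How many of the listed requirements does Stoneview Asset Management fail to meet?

1. client complaints pending 1 ≤ 2 → met
2. cybersecurity assessment 202 days ago vs limit 270 → met
3. best-execution review 648 days ago vs limit 730 → met
4. condition 'has custody of client assets' holds; code-of-ethics attestation 121 days ago vs limit 90 → not met
5. business-continuity plan present → met
6. Form ADV amendment 198 days ago vs limit 180 → not met
7. compliance program review 48 days ago vs limit 45 → not met
8. designated compliance officers 1 < 2 → not met
9. custody surprise examination 124 days ago vs limit 120 → not met
10. errors-and-omissions coverage $1,225,000 ≥ $1,175,000 → met
11. advisory agreement template absent → not met
Not met: 6 of 11

6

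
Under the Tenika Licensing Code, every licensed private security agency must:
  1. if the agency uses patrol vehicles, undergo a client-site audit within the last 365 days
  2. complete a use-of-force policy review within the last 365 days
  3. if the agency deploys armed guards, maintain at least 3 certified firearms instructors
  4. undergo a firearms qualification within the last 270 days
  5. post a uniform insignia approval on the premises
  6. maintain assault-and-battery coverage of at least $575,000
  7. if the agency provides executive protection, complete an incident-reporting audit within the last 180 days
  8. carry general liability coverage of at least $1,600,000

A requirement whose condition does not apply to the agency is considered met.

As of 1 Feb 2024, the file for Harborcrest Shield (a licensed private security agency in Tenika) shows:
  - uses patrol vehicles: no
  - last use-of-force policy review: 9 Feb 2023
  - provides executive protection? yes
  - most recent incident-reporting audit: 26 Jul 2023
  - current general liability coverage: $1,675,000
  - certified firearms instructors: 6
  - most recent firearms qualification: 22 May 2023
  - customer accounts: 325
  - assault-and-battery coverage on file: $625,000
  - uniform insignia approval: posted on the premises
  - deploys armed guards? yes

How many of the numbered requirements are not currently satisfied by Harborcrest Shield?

1

1. condition 'uses patrol vehicles' does not hold → requirement n/a → met
2. use-of-force policy review 357 days ago vs limit 365 → met
3. condition 'deploys armed guards' holds; certified firearms instructors 6 ≥ 3 → met
4. firearms qualification 255 days ago vs limit 270 → met
5. uniform insignia approval present → met
6. assault-and-battery coverage $625,000 ≥ $575,000 → met
7. condition 'provides executive protection' holds; incident-reporting audit 190 days ago vs limit 180 → not met
8. general liability coverage $1,675,000 ≥ $1,600,000 → met
Not met: 1 of 8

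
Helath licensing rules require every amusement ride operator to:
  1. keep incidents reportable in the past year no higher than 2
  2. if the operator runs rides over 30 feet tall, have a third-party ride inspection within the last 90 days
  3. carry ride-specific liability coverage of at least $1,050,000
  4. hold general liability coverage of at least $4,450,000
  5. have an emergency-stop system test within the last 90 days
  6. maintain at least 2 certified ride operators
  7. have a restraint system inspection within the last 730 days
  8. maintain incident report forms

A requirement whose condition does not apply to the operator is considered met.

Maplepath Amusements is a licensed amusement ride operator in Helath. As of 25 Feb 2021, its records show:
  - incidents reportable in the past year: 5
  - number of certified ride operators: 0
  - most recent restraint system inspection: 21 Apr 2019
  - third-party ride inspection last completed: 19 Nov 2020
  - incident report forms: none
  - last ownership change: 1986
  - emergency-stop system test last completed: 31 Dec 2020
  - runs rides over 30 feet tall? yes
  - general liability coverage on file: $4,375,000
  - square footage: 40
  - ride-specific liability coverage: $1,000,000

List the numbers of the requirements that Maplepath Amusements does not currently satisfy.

1, 2, 3, 4, 6, 8

1. incidents reportable in the past year 5 > 2 → not met
2. condition 'runs rides over 30 feet tall' holds; third-party ride inspection 98 days ago vs limit 90 → not met
3. ride-specific liability coverage $1,000,000 < $1,050,000 → not met
4. general liability coverage $4,375,000 < $4,450,000 → not met
5. emergency-stop system test 56 days ago vs limit 90 → met
6. certified ride operators 0 < 2 → not met
7. restraint system inspection 676 days ago vs limit 730 → met
8. incident report forms absent → not met
Not met: 1, 2, 3, 4, 6, 8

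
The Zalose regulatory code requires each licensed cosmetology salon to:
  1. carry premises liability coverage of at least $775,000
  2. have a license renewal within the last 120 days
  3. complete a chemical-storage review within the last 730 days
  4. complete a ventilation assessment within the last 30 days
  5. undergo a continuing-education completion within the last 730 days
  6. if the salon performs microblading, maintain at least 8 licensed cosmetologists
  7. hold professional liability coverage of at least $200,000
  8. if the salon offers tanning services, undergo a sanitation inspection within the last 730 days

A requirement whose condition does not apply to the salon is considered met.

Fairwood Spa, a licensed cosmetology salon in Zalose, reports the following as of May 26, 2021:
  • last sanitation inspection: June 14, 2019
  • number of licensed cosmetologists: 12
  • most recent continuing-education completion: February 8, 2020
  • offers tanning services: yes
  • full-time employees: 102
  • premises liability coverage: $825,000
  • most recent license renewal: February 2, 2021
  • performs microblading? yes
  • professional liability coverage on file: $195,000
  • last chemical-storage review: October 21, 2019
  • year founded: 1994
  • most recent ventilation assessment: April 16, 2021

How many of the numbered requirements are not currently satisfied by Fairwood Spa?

2

1. premises liability coverage $825,000 ≥ $775,000 → met
2. license renewal 113 days ago vs limit 120 → met
3. chemical-storage review 583 days ago vs limit 730 → met
4. ventilation assessment 40 days ago vs limit 30 → not met
5. continuing-education completion 473 days ago vs limit 730 → met
6. condition 'performs microblading' holds; licensed cosmetologists 12 ≥ 8 → met
7. professional liability coverage $195,000 < $200,000 → not met
8. condition 'offers tanning services' holds; sanitation inspection 712 days ago vs limit 730 → met
Not met: 2 of 8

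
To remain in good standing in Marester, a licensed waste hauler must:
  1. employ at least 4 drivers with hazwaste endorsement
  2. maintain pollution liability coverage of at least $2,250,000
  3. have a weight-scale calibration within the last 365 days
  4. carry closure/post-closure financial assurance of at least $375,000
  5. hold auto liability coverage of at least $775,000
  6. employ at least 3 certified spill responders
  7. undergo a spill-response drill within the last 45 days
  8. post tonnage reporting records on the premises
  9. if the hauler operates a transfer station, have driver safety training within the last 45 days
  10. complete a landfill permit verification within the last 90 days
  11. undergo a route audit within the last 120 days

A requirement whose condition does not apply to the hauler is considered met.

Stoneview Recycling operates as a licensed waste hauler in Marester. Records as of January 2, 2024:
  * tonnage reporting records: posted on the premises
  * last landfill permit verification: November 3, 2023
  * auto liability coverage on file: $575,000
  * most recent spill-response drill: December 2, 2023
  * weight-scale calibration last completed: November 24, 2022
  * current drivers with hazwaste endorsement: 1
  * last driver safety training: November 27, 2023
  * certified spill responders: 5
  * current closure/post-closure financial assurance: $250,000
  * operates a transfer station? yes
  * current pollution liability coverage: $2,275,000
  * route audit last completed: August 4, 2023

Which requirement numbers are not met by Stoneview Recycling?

1. drivers with hazwaste endorsement 1 < 4 → not met
2. pollution liability coverage $2,275,000 ≥ $2,250,000 → met
3. weight-scale calibration 404 days ago vs limit 365 → not met
4. closure/post-closure financial assurance $250,000 < $375,000 → not met
5. auto liability coverage $575,000 < $775,000 → not met
6. certified spill responders 5 ≥ 3 → met
7. spill-response drill 31 days ago vs limit 45 → met
8. tonnage reporting records present → met
9. condition 'operates a transfer station' holds; driver safety training 36 days ago vs limit 45 → met
10. landfill permit verification 60 days ago vs limit 90 → met
11. route audit 151 days ago vs limit 120 → not met
Not met: 1, 3, 4, 5, 11

1, 3, 4, 5, 11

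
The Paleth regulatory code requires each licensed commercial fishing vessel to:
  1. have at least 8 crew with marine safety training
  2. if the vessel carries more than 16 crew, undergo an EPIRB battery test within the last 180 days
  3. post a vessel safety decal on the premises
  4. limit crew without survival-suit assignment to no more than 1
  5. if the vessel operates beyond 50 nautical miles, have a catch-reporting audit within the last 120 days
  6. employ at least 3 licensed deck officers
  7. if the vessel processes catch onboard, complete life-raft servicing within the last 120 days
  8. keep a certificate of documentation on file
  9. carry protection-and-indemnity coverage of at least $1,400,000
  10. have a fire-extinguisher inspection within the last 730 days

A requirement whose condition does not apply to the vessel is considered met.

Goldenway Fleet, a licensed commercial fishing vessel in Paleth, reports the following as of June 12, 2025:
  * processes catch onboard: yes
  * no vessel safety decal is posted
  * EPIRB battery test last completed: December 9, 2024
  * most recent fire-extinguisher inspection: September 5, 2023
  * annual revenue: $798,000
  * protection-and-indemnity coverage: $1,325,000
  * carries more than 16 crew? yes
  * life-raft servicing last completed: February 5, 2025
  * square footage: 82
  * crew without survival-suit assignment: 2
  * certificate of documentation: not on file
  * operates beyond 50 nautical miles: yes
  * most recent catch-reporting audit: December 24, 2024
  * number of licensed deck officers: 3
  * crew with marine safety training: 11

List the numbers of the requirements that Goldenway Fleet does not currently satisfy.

2, 3, 4, 5, 7, 8, 9

1. crew with marine safety training 11 ≥ 8 → met
2. condition 'carries more than 16 crew' holds; EPIRB battery test 185 days ago vs limit 180 → not met
3. vessel safety decal absent → not met
4. crew without survival-suit assignment 2 > 1 → not met
5. condition 'operates beyond 50 nautical miles' holds; catch-reporting audit 170 days ago vs limit 120 → not met
6. licensed deck officers 3 ≥ 3 → met
7. condition 'processes catch onboard' holds; life-raft servicing 127 days ago vs limit 120 → not met
8. certificate of documentation absent → not met
9. protection-and-indemnity coverage $1,325,000 < $1,400,000 → not met
10. fire-extinguisher inspection 646 days ago vs limit 730 → met
Not met: 2, 3, 4, 5, 7, 8, 9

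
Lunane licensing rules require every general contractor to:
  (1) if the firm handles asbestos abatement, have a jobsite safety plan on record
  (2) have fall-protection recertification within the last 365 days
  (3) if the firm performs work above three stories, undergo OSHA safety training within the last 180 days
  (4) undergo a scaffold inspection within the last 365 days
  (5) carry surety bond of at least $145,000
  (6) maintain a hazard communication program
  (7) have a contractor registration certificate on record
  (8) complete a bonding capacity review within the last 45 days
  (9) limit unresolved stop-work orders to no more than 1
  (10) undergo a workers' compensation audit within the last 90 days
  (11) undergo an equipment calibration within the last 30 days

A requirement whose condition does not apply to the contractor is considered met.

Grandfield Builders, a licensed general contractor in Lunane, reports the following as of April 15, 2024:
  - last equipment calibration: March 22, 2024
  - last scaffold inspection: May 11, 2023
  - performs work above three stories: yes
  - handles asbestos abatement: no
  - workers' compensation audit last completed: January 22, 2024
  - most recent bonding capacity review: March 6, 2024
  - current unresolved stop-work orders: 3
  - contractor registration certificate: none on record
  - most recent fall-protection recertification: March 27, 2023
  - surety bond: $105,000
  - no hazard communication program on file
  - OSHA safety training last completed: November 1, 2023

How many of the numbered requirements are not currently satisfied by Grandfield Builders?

5

1. condition 'handles asbestos abatement' does not hold → requirement n/a → met
2. fall-protection recertification 385 days ago vs limit 365 → not met
3. condition 'performs work above three stories' holds; OSHA safety training 166 days ago vs limit 180 → met
4. scaffold inspection 340 days ago vs limit 365 → met
5. surety bond $105,000 < $145,000 → not met
6. hazard communication program absent → not met
7. contractor registration certificate absent → not met
8. bonding capacity review 40 days ago vs limit 45 → met
9. unresolved stop-work orders 3 > 1 → not met
10. workers' compensation audit 84 days ago vs limit 90 → met
11. equipment calibration 24 days ago vs limit 30 → met
Not met: 5 of 11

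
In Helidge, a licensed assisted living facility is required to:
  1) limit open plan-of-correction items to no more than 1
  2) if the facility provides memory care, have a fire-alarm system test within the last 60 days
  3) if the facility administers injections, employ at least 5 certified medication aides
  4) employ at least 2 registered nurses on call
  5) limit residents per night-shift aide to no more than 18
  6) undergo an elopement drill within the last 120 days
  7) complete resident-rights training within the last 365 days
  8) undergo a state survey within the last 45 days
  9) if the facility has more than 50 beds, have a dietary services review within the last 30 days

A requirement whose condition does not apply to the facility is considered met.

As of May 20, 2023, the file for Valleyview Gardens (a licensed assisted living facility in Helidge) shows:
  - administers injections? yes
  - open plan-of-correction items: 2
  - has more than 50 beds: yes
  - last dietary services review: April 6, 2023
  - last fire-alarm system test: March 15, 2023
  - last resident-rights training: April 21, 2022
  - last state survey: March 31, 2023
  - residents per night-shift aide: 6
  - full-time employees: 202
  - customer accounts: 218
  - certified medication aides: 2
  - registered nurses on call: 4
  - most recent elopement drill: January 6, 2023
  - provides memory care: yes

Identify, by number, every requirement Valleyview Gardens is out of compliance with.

1, 2, 3, 6, 7, 8, 9

1. open plan-of-correction items 2 > 1 → not met
2. condition 'provides memory care' holds; fire-alarm system test 66 days ago vs limit 60 → not met
3. condition 'administers injections' holds; certified medication aides 2 < 5 → not met
4. registered nurses on call 4 ≥ 2 → met
5. residents per night-shift aide 6 ≤ 18 → met
6. elopement drill 134 days ago vs limit 120 → not met
7. resident-rights training 394 days ago vs limit 365 → not met
8. state survey 50 days ago vs limit 45 → not met
9. condition 'has more than 50 beds' holds; dietary services review 44 days ago vs limit 30 → not met
Not met: 1, 2, 3, 6, 7, 8, 9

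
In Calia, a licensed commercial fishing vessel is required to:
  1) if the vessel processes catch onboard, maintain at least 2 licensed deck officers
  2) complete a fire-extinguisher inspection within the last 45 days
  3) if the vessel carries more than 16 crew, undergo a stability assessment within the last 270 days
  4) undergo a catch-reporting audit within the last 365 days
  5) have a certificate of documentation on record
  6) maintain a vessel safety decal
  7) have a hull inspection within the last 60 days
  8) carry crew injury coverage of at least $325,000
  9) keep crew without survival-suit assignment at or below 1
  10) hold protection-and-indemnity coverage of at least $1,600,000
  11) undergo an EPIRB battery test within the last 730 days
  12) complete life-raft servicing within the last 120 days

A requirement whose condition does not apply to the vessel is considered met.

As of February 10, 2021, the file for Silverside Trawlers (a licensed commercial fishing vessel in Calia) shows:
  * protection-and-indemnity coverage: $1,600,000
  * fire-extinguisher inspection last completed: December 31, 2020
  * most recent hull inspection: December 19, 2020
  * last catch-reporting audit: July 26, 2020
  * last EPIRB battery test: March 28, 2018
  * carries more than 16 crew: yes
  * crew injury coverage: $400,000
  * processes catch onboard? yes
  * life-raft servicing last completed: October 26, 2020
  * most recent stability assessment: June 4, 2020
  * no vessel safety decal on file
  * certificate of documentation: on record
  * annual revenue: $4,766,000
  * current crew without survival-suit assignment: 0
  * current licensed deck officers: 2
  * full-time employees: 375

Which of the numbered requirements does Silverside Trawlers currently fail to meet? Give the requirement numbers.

6, 11

1. condition 'processes catch onboard' holds; licensed deck officers 2 ≥ 2 → met
2. fire-extinguisher inspection 41 days ago vs limit 45 → met
3. condition 'carries more than 16 crew' holds; stability assessment 251 days ago vs limit 270 → met
4. catch-reporting audit 199 days ago vs limit 365 → met
5. certificate of documentation present → met
6. vessel safety decal absent → not met
7. hull inspection 53 days ago vs limit 60 → met
8. crew injury coverage $400,000 ≥ $325,000 → met
9. crew without survival-suit assignment 0 ≤ 1 → met
10. protection-and-indemnity coverage $1,600,000 ≥ $1,600,000 → met
11. EPIRB battery test 1050 days ago vs limit 730 → not met
12. life-raft servicing 107 days ago vs limit 120 → met
Not met: 6, 11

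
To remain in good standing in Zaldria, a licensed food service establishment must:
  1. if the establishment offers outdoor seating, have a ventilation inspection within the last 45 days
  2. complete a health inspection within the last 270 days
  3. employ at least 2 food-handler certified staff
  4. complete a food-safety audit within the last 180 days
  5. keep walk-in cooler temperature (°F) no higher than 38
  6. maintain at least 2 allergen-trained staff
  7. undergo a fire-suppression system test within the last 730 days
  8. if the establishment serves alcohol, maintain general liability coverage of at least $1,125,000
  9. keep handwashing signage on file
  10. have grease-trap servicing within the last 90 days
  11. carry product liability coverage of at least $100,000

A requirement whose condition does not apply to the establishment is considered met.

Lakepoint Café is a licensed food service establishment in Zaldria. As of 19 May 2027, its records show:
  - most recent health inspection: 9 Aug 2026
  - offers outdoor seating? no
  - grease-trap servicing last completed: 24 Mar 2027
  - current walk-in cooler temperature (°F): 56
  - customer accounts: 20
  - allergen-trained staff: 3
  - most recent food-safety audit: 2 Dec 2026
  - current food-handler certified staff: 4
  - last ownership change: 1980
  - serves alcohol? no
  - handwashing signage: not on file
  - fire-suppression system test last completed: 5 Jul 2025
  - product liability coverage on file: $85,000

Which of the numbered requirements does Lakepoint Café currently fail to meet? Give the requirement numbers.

2, 5, 9, 11

1. condition 'offers outdoor seating' does not hold → requirement n/a → met
2. health inspection 283 days ago vs limit 270 → not met
3. food-handler certified staff 4 ≥ 2 → met
4. food-safety audit 168 days ago vs limit 180 → met
5. walk-in cooler temperature (°F) 56 > 38 → not met
6. allergen-trained staff 3 ≥ 2 → met
7. fire-suppression system test 683 days ago vs limit 730 → met
8. condition 'serves alcohol' does not hold → requirement n/a → met
9. handwashing signage absent → not met
10. grease-trap servicing 56 days ago vs limit 90 → met
11. product liability coverage $85,000 < $100,000 → not met
Not met: 2, 5, 9, 11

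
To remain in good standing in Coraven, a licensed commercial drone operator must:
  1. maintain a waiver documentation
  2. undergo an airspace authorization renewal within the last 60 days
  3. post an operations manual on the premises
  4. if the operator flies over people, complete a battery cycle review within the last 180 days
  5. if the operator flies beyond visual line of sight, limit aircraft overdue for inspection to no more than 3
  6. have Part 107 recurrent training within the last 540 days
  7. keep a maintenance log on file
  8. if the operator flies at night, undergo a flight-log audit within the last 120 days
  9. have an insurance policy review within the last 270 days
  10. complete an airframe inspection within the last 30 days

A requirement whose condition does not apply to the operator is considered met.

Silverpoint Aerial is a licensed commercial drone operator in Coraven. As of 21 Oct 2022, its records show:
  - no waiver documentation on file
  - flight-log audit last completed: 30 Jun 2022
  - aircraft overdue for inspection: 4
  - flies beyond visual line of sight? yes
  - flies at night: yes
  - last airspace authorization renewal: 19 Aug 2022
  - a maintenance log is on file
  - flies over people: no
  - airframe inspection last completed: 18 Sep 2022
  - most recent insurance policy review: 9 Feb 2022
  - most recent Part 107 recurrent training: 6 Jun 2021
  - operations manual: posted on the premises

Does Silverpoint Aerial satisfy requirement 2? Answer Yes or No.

2. airspace authorization renewal 63 days ago vs limit 60 → not met

No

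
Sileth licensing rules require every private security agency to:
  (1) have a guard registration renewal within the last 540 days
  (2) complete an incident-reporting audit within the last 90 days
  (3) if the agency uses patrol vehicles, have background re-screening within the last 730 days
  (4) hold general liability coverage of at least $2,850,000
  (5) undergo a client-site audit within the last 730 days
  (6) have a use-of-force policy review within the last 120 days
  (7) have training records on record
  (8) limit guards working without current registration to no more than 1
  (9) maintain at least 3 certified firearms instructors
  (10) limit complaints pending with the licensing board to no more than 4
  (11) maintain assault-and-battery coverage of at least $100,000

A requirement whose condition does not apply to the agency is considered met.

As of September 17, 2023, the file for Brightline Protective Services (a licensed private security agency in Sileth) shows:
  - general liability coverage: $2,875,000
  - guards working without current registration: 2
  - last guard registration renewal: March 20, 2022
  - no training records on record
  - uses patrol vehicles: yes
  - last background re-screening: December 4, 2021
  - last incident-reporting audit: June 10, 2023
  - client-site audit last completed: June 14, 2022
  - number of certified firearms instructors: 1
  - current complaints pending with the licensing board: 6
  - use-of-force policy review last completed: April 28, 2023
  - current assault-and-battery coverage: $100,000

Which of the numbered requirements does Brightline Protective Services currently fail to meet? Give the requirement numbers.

1. guard registration renewal 546 days ago vs limit 540 → not met
2. incident-reporting audit 99 days ago vs limit 90 → not met
3. condition 'uses patrol vehicles' holds; background re-screening 652 days ago vs limit 730 → met
4. general liability coverage $2,875,000 ≥ $2,850,000 → met
5. client-site audit 460 days ago vs limit 730 → met
6. use-of-force policy review 142 days ago vs limit 120 → not met
7. training records absent → not met
8. guards working without current registration 2 > 1 → not met
9. certified firearms instructors 1 < 3 → not met
10. complaints pending with the licensing board 6 > 4 → not met
11. assault-and-battery coverage $100,000 ≥ $100,000 → met
Not met: 1, 2, 6, 7, 8, 9, 10

1, 2, 6, 7, 8, 9, 10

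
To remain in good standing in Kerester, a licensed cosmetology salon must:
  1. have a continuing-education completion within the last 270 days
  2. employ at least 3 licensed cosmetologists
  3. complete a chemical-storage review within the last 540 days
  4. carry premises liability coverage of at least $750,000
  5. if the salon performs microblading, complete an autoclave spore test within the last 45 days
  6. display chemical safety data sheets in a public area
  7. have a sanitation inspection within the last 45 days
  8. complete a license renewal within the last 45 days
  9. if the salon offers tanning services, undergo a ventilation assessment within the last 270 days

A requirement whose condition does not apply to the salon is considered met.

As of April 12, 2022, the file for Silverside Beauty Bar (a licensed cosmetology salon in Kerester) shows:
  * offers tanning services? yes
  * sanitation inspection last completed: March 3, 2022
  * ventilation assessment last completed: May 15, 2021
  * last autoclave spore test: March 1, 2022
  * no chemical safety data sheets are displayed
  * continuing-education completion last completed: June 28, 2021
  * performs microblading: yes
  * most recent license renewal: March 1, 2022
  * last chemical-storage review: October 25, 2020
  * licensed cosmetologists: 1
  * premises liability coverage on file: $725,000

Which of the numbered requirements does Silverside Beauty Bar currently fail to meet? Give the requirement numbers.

1. continuing-education completion 288 days ago vs limit 270 → not met
2. licensed cosmetologists 1 < 3 → not met
3. chemical-storage review 534 days ago vs limit 540 → met
4. premises liability coverage $725,000 < $750,000 → not met
5. condition 'performs microblading' holds; autoclave spore test 42 days ago vs limit 45 → met
6. chemical safety data sheets absent → not met
7. sanitation inspection 40 days ago vs limit 45 → met
8. license renewal 42 days ago vs limit 45 → met
9. condition 'offers tanning services' holds; ventilation assessment 332 days ago vs limit 270 → not met
Not met: 1, 2, 4, 6, 9

1, 2, 4, 6, 9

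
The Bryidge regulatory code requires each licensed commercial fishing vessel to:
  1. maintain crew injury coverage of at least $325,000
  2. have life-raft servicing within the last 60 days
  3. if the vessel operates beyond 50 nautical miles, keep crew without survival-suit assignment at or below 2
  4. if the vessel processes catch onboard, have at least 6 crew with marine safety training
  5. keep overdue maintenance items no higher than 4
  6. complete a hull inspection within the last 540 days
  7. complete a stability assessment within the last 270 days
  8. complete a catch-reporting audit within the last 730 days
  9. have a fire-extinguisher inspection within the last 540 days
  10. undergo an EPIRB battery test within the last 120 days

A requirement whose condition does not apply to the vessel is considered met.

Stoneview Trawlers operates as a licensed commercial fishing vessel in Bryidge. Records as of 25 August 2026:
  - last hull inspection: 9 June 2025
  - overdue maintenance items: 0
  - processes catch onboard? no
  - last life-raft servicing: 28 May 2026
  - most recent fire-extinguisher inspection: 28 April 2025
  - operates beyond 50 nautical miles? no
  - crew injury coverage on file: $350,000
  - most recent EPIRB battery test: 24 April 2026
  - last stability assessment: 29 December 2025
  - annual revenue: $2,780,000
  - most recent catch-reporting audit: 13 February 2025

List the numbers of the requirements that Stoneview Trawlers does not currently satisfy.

2, 10

1. crew injury coverage $350,000 ≥ $325,000 → met
2. life-raft servicing 89 days ago vs limit 60 → not met
3. condition 'operates beyond 50 nautical miles' does not hold → requirement n/a → met
4. condition 'processes catch onboard' does not hold → requirement n/a → met
5. overdue maintenance items 0 ≤ 4 → met
6. hull inspection 442 days ago vs limit 540 → met
7. stability assessment 239 days ago vs limit 270 → met
8. catch-reporting audit 558 days ago vs limit 730 → met
9. fire-extinguisher inspection 484 days ago vs limit 540 → met
10. EPIRB battery test 123 days ago vs limit 120 → not met
Not met: 2, 10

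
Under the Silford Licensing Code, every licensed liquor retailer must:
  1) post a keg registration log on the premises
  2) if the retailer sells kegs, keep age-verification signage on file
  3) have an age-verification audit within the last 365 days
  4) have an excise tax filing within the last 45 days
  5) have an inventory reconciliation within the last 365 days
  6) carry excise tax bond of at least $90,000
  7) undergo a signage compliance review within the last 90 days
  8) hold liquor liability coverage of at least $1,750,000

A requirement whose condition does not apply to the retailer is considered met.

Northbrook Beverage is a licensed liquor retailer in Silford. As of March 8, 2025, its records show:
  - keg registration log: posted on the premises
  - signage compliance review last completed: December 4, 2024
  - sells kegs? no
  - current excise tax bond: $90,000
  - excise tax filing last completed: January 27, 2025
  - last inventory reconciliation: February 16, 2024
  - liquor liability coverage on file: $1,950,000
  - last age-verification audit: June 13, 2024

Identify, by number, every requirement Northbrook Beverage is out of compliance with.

1. keg registration log present → met
2. condition 'sells kegs' does not hold → requirement n/a → met
3. age-verification audit 268 days ago vs limit 365 → met
4. excise tax filing 40 days ago vs limit 45 → met
5. inventory reconciliation 386 days ago vs limit 365 → not met
6. excise tax bond $90,000 ≥ $90,000 → met
7. signage compliance review 94 days ago vs limit 90 → not met
8. liquor liability coverage $1,950,000 ≥ $1,750,000 → met
Not met: 5, 7

5, 7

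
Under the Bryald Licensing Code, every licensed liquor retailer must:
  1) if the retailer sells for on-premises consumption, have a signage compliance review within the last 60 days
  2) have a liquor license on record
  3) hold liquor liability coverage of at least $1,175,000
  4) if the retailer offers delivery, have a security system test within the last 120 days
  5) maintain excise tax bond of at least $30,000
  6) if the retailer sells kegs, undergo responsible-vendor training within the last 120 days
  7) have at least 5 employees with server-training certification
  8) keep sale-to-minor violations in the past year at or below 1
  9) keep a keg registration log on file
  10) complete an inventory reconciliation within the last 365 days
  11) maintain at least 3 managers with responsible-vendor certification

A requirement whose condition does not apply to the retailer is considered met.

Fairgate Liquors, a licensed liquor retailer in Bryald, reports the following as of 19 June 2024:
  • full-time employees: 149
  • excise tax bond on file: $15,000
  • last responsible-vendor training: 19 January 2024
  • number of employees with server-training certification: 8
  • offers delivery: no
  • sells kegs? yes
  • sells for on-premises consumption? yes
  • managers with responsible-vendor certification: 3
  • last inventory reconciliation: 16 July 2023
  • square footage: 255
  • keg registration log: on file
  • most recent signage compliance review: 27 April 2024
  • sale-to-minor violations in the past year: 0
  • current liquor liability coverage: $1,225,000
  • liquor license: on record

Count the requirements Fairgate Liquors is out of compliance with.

1. condition 'sells for on-premises consumption' holds; signage compliance review 53 days ago vs limit 60 → met
2. liquor license present → met
3. liquor liability coverage $1,225,000 ≥ $1,175,000 → met
4. condition 'offers delivery' does not hold → requirement n/a → met
5. excise tax bond $15,000 < $30,000 → not met
6. condition 'sells kegs' holds; responsible-vendor training 152 days ago vs limit 120 → not met
7. employees with server-training certification 8 ≥ 5 → met
8. sale-to-minor violations in the past year 0 ≤ 1 → met
9. keg registration log present → met
10. inventory reconciliation 339 days ago vs limit 365 → met
11. managers with responsible-vendor certification 3 ≥ 3 → met
Not met: 2 of 11

2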